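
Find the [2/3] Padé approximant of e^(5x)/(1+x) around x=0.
(25*x**2/28 + 10*x/7 + 1)/(-25*x**3/21 + 75*x**2/28 - 18*x/7 + 1)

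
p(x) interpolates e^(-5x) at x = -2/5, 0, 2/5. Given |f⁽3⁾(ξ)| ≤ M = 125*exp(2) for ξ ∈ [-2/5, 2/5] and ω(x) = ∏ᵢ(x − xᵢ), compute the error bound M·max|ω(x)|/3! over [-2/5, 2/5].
8*sqrt(3)*exp(2)/27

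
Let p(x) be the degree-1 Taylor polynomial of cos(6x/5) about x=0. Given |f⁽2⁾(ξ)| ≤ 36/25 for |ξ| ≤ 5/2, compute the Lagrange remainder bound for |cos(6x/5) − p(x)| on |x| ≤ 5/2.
9/2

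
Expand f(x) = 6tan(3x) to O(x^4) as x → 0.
18*x + 54*x**3 + O(x**4)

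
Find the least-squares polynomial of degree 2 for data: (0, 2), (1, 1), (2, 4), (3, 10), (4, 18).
9/5 + (-19/10)x + (3/2)x²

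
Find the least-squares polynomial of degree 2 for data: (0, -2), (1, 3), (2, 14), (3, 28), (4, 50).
-67/35 + (163/70)x + (37/14)x²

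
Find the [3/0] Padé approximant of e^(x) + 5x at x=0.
x**3/6 + x**2/2 + 6*x + 1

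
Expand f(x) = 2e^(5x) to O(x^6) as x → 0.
2 + 10*x + 25*x**2 + 125*x**3/3 + 625*x**4/12 + 625*x**5/12 + O(x**6)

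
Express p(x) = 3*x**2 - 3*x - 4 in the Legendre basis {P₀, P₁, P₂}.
(-3)P₀ + (-3)P₁ + (2)P₂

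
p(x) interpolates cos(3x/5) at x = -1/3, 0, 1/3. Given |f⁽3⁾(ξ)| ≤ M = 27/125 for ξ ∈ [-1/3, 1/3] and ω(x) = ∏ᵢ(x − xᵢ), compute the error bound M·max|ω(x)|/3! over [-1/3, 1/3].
sqrt(3)/3375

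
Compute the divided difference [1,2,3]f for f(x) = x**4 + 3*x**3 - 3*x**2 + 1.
40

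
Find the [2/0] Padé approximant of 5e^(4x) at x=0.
40*x**2 + 20*x + 5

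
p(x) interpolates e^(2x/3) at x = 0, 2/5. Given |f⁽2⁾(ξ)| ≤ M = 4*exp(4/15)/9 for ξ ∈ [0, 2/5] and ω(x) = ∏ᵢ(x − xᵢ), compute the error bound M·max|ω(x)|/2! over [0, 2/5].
2*exp(4/15)/225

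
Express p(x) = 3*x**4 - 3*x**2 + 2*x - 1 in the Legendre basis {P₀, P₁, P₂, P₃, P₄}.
(-7/5)P₀ + (2)P₁ + (-2/7)P₂ + (24/35)P₄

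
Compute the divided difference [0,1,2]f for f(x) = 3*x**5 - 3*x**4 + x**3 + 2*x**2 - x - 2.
29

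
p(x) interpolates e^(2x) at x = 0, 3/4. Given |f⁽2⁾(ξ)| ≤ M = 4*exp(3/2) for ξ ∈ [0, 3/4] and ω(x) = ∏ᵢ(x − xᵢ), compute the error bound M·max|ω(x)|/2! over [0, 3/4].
9*exp(3/2)/32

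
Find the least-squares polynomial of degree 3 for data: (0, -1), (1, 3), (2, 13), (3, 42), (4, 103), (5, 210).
-65/63 + (2141/378)x + (-947/252)x² + (239/108)x³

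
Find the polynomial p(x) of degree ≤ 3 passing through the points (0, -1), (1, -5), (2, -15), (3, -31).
-3*x**2 - x - 1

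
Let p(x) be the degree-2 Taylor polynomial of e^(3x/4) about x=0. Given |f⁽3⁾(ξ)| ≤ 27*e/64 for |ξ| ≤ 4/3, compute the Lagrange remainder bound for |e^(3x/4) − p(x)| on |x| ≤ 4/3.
e/6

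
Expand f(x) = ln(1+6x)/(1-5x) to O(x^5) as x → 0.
6*x + 12*x**2 + 132*x**3 + 336*x**4 + O(x**5)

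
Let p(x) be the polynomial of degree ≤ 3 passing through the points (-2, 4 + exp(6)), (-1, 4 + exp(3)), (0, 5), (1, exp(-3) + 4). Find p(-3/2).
(1 + (59 + 15*exp(3) + 5*exp(6))*exp(3))*exp(-3)/16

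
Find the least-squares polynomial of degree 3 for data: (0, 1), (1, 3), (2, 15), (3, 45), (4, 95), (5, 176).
20/21 + (-64/63)x + (173/84)x² + (37/36)x³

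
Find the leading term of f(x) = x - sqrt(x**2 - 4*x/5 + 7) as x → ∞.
2/5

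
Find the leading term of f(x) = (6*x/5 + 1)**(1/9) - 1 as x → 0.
2*x/15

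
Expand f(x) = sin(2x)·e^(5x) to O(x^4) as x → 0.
2*x + 10*x**2 + 71*x**3/3 + O(x**4)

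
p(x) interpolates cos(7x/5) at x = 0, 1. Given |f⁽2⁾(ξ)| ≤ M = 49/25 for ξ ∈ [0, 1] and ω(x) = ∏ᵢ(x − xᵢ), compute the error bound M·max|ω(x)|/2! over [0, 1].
49/200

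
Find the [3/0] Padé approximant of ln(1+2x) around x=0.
2*x*(4*x**2 - 3*x + 3)/3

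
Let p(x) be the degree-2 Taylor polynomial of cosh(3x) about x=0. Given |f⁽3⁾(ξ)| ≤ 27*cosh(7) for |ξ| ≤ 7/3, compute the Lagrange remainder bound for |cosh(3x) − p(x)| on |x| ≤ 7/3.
343*cosh(7)/6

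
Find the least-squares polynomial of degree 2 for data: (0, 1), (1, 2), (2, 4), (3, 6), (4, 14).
7/5 - x + x²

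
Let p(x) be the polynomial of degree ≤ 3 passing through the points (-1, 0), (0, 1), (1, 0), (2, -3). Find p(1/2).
3/4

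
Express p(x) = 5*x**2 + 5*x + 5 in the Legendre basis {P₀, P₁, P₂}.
(20/3)P₀ + (5)P₁ + (10/3)P₂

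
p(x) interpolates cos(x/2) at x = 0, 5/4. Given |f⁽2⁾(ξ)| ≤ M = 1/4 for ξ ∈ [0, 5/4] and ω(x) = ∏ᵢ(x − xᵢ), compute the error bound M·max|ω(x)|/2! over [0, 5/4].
25/512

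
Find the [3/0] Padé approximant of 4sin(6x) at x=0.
-144*x**3 + 24*x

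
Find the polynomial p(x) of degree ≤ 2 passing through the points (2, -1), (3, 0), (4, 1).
x - 3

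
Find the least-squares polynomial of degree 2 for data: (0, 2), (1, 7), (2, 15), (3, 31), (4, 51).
78/35 + (47/35)x + (19/7)x²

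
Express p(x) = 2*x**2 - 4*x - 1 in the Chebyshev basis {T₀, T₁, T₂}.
(-4)T₁ + T₂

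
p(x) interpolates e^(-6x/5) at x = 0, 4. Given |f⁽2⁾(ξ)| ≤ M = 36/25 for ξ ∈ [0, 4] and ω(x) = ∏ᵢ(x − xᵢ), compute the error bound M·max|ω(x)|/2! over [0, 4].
72/25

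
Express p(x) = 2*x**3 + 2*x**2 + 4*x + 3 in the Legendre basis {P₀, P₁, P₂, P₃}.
(11/3)P₀ + (26/5)P₁ + (4/3)P₂ + (4/5)P₃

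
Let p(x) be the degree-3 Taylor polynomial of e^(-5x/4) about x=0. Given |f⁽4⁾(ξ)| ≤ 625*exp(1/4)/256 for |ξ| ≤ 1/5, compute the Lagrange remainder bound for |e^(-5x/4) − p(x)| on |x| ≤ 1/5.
exp(1/4)/6144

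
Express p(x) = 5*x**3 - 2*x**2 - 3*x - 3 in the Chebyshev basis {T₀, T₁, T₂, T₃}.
(-4)T₀ + (3/4)T₁ - T₂ + (5/4)T₃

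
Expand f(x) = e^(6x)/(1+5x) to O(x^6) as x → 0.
1 + x + 13*x**2 - 29*x**3 + 199*x**4 - 4651*x**5/5 + O(x**6)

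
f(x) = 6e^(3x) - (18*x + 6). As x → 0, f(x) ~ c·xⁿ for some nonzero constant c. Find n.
2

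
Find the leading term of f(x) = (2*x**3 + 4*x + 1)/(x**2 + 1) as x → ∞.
2*x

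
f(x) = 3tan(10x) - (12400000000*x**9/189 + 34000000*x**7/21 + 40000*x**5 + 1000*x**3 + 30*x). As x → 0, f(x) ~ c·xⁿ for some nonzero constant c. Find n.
11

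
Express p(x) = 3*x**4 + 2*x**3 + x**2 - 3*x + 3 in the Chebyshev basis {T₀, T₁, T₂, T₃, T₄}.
(37/8)T₀ + (-3/2)T₁ + (2)T₂ + (1/2)T₃ + (3/8)T₄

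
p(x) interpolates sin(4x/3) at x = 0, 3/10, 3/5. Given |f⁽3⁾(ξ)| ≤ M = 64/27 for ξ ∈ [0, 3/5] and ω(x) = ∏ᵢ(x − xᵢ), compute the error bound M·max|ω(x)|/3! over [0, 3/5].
8*sqrt(3)/3375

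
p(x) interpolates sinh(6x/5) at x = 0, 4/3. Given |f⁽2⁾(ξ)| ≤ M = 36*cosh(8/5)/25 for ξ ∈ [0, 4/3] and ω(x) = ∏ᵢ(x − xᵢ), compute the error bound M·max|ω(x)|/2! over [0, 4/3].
8*cosh(8/5)/25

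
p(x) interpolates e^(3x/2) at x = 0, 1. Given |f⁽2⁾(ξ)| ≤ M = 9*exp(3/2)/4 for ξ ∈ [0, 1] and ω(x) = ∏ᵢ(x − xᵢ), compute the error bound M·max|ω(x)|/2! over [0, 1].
9*exp(3/2)/32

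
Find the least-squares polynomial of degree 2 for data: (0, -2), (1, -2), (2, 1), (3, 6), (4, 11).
-16/7 + (-1/35)x + (6/7)x²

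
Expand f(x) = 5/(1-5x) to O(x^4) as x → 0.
5 + 25*x + 125*x**2 + 625*x**3 + O(x**4)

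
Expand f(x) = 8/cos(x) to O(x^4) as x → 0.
8 + 4*x**2 + O(x**4)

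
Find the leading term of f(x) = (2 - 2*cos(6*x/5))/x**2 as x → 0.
36/25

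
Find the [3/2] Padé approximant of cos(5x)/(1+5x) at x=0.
(875*x**3/12 - 175*x**2/12 - 5*x + 1)/(1 - 325*x**2/12)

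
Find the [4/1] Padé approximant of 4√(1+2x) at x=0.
(3*x**4/10 - 4*x**3/5 + 18*x**2/5 + 48*x/5 + 4)/(7*x/5 + 1)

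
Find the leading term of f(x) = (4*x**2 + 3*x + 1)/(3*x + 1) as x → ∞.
4*x/3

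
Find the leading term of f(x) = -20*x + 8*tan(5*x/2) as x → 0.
125*x**3/3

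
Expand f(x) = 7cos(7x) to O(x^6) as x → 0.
7 - 343*x**2/2 + 16807*x**4/24 + O(x**6)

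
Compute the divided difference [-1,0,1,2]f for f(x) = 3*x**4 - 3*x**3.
3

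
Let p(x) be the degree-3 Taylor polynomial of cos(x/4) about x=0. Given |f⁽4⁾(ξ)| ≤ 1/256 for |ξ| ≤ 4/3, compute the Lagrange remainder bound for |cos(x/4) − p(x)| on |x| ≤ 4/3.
1/1944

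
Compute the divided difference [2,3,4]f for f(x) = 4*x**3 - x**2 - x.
35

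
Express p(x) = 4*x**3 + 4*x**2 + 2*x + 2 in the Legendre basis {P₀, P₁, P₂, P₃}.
(10/3)P₀ + (22/5)P₁ + (8/3)P₂ + (8/5)P₃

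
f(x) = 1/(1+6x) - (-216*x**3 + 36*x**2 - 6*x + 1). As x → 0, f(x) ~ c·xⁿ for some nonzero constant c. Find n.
4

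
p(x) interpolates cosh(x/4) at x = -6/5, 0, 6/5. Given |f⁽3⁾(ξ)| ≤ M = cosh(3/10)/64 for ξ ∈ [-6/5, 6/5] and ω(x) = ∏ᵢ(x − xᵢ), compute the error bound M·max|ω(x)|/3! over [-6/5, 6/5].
sqrt(3)*cosh(3/10)/1000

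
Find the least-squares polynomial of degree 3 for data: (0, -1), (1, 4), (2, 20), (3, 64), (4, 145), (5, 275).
-7/9 + (242/189)x + (185/252)x² + (217/108)x³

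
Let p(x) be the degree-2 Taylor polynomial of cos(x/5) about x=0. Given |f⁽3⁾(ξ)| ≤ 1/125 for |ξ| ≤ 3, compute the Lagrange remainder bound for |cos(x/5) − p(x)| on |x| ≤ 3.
9/250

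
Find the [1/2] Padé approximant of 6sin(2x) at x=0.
12*x/(2*x**2/3 + 1)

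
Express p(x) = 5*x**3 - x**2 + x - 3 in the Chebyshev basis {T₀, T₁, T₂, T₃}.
(-7/2)T₀ + (19/4)T₁ + (-1/2)T₂ + (5/4)T₃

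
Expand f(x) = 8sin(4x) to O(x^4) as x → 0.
32*x - 256*x**3/3 + O(x**4)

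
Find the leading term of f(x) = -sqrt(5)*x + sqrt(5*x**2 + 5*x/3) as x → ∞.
sqrt(5)/6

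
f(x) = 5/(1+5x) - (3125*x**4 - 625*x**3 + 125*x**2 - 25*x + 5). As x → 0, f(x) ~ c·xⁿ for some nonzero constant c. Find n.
5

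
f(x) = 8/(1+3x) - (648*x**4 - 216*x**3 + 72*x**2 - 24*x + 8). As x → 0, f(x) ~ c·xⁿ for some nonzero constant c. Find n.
5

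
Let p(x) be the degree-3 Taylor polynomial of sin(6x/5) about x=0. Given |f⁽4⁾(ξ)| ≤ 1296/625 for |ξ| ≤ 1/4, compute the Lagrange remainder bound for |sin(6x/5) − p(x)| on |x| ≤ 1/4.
27/80000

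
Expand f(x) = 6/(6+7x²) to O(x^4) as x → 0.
1 - 7*x**2/6 + O(x**4)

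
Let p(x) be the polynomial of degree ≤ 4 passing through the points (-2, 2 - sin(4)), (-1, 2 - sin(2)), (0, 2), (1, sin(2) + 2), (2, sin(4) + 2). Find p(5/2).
-15*sin(2)/8 + 35*sin(4)/16 + 2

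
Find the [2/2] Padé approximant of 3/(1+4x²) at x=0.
3/(4*x**2 + 1)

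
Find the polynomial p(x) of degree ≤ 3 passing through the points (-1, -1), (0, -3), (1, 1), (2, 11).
3*x**2 + x - 3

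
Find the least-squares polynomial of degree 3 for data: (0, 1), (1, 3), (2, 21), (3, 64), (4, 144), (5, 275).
103/126 + (-55/108)x + (163/126)x² + (211/108)x³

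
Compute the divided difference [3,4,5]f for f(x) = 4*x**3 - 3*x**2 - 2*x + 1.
45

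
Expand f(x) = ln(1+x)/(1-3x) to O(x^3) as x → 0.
x + 5*x**2/2 + O(x**3)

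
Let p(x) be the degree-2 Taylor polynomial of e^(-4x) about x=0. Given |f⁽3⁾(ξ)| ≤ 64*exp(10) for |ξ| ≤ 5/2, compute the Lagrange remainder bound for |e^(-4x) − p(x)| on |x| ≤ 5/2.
500*exp(10)/3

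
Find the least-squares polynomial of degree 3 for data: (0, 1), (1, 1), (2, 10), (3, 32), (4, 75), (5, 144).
59/63 + (-325/189)x + (257/252)x² + (109/108)x³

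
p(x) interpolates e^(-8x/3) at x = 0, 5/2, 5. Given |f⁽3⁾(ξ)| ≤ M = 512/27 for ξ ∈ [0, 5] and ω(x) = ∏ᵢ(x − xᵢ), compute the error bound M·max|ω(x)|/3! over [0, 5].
8000*sqrt(3)/729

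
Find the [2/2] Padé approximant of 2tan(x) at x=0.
2*x/(1 - x**2/3)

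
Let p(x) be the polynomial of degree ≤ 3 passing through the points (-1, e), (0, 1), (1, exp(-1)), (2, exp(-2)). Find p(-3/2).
(-5 + 21*e - 35*(1 - e)*exp(2))*exp(-2)/16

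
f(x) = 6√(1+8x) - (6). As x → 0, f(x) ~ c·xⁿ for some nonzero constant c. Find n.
1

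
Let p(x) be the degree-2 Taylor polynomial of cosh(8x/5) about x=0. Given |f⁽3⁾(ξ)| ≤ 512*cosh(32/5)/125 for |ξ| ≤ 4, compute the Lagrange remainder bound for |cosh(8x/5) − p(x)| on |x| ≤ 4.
16384*cosh(32/5)/375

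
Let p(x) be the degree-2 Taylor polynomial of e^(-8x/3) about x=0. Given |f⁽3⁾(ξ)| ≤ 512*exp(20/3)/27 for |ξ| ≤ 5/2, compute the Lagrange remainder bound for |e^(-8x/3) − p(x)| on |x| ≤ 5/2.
4000*exp(20/3)/81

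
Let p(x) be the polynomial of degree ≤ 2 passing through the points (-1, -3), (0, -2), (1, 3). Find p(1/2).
0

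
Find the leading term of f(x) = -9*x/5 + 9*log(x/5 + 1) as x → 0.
-9*x**2/50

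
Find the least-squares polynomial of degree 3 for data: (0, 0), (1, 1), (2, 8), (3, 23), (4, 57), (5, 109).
1/42 + (47/252)x + (1/42)x² + (31/36)x³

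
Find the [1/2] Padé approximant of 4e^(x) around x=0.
(4*x/3 + 4)/(x**2/6 - 2*x/3 + 1)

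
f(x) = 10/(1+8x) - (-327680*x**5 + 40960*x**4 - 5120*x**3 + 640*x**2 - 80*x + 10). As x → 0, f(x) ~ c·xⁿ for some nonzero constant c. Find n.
6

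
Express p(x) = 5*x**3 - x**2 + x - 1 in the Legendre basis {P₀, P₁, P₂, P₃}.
(-4/3)P₀ + (4)P₁ + (-2/3)P₂ + (2)P₃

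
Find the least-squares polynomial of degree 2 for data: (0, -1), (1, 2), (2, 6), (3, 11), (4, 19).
-29/35 + (123/70)x + (11/14)x²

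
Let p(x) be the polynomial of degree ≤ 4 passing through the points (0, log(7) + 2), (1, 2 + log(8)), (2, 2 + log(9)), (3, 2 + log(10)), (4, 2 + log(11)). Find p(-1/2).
log(11907*11**(35/128)*2**(3/4)*3**(29/32)*5**(19/32)*7**(59/128)/102400) + 2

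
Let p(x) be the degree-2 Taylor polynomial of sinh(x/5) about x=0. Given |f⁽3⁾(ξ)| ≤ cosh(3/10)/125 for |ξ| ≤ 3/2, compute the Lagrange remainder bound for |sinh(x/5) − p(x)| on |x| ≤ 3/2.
9*cosh(3/10)/2000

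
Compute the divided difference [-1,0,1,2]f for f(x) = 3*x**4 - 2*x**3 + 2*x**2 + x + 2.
4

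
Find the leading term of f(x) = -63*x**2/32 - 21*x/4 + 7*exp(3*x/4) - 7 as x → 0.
63*x**3/128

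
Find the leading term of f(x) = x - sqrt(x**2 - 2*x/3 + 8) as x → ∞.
1/3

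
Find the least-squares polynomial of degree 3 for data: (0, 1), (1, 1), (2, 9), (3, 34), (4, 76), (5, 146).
127/126 + (-2155/756)x + (437/252)x² + (25/27)x³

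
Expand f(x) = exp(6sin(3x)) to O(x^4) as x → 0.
1 + 18*x + 162*x**2 + 945*x**3 + O(x**4)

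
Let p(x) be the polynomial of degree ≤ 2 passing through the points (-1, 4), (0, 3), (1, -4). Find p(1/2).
1/4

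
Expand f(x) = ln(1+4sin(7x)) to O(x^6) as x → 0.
28*x - 392*x**2 + 21266*x**3/3 - 441784*x**4/3 + 19580155*x**5/6 + O(x**6)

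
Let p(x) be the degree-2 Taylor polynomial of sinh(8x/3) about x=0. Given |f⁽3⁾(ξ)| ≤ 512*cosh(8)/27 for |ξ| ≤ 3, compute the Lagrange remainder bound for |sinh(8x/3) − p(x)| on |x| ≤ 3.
256*cosh(8)/3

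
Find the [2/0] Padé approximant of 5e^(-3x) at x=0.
45*x**2/2 - 15*x + 5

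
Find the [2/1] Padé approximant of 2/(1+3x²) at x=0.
2 - 6*x**2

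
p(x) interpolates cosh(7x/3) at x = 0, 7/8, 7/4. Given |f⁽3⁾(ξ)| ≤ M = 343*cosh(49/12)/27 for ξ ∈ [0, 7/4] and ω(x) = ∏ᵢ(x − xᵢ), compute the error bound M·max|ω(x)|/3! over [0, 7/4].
117649*sqrt(3)*cosh(49/12)/373248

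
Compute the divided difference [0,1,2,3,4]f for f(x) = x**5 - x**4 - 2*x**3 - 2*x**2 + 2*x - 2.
9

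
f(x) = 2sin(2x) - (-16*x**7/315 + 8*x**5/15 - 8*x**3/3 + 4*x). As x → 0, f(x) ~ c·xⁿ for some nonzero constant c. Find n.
9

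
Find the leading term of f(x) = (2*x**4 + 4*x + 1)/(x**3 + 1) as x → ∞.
2*x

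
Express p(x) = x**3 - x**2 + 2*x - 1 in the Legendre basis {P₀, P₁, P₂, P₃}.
(-4/3)P₀ + (13/5)P₁ + (-2/3)P₂ + (2/5)P₃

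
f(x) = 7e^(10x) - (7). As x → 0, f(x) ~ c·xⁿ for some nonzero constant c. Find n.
1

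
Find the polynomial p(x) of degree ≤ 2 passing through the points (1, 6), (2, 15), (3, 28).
2*x**2 + 3*x + 1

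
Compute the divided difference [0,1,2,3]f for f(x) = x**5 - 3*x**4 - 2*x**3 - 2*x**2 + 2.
5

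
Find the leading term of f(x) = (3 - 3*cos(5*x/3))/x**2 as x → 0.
25/6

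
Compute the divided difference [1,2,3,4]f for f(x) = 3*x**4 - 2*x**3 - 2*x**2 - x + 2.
28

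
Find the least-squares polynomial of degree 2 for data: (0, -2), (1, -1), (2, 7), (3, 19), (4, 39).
-2 + (-9/5)x + (3)x²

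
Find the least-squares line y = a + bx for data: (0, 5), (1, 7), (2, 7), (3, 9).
a = 26/5, b = 6/5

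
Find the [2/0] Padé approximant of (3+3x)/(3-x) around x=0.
4*x**2/9 + 4*x/3 + 1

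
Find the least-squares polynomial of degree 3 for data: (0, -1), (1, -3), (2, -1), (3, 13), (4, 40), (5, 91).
-131/126 + (-1735/756)x + (-40/63)x² + (103/108)x³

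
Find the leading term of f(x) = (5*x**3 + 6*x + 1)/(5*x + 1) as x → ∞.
x**2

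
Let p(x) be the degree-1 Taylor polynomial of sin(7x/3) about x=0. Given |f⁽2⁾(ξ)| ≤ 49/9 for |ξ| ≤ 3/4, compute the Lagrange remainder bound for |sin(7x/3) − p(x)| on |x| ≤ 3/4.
49/32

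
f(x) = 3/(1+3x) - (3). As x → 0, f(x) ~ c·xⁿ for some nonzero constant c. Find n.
1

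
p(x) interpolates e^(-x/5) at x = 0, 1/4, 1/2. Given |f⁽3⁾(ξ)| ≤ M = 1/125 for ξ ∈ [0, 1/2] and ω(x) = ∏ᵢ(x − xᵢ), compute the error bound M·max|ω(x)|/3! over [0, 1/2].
sqrt(3)/216000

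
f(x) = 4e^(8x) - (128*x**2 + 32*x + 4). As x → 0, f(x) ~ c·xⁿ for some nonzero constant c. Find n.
3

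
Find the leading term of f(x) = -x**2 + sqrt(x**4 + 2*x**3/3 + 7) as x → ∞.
x/3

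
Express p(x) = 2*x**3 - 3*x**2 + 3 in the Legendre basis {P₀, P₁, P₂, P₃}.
(2)P₀ + (6/5)P₁ + (-2)P₂ + (4/5)P₃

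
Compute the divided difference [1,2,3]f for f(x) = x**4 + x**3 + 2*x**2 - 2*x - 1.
33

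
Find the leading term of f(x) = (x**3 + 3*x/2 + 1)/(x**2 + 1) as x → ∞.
x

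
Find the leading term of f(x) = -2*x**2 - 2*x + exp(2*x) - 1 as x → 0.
4*x**3/3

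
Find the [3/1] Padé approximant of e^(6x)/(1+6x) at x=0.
(99*x**3/2 + 18*x**2 + 27*x/4 + 1)/(27*x/4 + 1)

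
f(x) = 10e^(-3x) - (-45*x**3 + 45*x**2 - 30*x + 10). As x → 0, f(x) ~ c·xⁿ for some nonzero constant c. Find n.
4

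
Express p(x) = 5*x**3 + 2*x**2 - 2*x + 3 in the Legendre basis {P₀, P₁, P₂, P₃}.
(11/3)P₀ + P₁ + (4/3)P₂ + (2)P₃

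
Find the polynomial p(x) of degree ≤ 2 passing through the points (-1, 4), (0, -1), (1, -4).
x**2 - 4*x - 1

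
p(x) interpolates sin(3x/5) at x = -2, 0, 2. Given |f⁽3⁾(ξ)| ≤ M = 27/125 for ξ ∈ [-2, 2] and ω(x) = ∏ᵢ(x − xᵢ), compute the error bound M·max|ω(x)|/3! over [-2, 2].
8*sqrt(3)/125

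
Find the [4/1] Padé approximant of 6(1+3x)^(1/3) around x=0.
(2*x**4 - 16*x**3/5 + 36*x**2/5 + 96*x/5 + 6)/(11*x/5 + 1)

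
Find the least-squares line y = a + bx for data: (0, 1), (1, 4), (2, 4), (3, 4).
a = 19/10, b = 9/10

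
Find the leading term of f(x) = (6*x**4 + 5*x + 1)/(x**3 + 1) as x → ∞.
6*x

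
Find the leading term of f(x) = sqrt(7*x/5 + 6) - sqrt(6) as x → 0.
7*sqrt(6)*x/60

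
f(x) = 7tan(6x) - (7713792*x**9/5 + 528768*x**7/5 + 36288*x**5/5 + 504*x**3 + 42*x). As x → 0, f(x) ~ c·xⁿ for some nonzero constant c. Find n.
11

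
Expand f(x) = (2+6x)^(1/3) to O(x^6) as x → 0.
2**(1/3) + 2**(1/3)*x - 2**(1/3)*x**2 + 5*2**(1/3)*x**3/3 - 10*2**(1/3)*x**4/3 + 22*2**(1/3)*x**5/3 + O(x**6)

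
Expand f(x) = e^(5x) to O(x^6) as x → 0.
1 + 5*x + 25*x**2/2 + 125*x**3/6 + 625*x**4/24 + 625*x**5/24 + O(x**6)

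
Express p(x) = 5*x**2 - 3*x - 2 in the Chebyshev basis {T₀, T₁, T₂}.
(1/2)T₀ + (-3)T₁ + (5/2)T₂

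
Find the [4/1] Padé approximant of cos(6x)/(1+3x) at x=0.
(54*x**4 - 18*x**2 + 1)/(3*x + 1)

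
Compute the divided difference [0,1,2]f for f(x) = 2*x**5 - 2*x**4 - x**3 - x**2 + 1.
12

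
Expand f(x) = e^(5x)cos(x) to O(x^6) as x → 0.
1 + 5*x + 12*x**2 + 55*x**3/3 + 119*x**4/6 + 95*x**5/6 + O(x**6)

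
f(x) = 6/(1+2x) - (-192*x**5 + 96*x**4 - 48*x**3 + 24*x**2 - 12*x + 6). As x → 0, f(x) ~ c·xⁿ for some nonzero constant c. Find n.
6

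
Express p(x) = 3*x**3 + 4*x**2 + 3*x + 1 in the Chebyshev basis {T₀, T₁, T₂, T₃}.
(3)T₀ + (21/4)T₁ + (2)T₂ + (3/4)T₃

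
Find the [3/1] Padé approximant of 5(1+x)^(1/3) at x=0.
(-5*x**3/81 + 5*x**2/9 + 5*x + 5)/(2*x/3 + 1)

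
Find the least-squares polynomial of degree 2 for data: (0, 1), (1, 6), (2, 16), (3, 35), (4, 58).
36/35 + (101/70)x + (45/14)x²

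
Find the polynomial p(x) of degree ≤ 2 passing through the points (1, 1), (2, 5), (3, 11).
x**2 + x - 1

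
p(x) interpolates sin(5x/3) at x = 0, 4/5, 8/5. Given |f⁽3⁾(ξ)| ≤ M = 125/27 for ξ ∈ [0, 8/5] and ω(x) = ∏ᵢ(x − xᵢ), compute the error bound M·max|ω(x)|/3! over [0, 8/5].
64*sqrt(3)/729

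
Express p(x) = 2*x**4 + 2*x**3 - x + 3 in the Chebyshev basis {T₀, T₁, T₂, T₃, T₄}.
(15/4)T₀ + (1/2)T₁ + T₂ + (1/2)T₃ + (1/4)T₄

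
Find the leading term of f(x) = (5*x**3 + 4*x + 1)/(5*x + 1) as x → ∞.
x**2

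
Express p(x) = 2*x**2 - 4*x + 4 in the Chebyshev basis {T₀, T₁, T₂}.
(5)T₀ + (-4)T₁ + T₂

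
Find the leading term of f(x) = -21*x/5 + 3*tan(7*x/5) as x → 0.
343*x**3/125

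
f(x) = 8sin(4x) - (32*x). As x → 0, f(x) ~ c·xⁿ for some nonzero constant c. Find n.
3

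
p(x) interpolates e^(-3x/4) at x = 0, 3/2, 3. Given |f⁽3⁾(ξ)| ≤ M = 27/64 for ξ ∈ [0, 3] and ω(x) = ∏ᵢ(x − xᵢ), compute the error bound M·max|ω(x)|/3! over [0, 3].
27*sqrt(3)/512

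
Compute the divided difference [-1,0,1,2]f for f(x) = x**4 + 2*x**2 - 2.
2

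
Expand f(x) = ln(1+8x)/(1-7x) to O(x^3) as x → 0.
8*x + 24*x**2 + O(x**3)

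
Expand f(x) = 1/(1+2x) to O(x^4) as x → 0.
1 - 2*x + 4*x**2 - 8*x**3 + O(x**4)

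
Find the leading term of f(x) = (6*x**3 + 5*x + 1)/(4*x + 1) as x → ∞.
3*x**2/2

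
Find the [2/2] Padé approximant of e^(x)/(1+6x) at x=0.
(397*x**2/2316 + 259*x/386 + 1)/(-4571*x**2/2316 + 2189*x/386 + 1)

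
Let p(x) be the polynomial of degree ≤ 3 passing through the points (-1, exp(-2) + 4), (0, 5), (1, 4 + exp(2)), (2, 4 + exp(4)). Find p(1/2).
(-1 + (-exp(4) + 9*exp(2) + 73)*exp(2))*exp(-2)/16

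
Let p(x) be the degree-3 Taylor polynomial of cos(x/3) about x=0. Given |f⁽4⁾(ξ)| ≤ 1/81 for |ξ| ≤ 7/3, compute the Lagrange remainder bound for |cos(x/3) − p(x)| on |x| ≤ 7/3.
2401/157464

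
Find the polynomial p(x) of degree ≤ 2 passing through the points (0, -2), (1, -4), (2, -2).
2*x**2 - 4*x - 2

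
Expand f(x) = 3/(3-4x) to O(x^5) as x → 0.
1 + 4*x/3 + 16*x**2/9 + 64*x**3/27 + 256*x**4/81 + O(x**5)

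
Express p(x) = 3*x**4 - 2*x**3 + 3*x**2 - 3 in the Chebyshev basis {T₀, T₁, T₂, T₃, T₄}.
(-3/8)T₀ + (-3/2)T₁ + (3)T₂ + (-1/2)T₃ + (3/8)T₄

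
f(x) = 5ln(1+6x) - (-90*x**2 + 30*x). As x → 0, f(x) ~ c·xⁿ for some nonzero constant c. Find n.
3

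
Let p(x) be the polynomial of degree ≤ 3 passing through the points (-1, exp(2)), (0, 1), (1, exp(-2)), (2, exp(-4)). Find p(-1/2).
(-5*exp(2) + 1 + 5*(3 + exp(2))*exp(4))*exp(-4)/16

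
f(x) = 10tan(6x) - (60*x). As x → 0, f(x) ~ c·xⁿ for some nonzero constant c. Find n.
3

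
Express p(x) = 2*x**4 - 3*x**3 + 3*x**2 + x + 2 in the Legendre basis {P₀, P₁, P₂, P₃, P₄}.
(17/5)P₀ + (-4/5)P₁ + (22/7)P₂ + (-6/5)P₃ + (16/35)P₄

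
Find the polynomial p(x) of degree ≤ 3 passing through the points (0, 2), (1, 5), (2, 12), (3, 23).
2*x**2 + x + 2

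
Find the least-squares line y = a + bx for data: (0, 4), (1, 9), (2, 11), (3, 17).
a = 41/10, b = 41/10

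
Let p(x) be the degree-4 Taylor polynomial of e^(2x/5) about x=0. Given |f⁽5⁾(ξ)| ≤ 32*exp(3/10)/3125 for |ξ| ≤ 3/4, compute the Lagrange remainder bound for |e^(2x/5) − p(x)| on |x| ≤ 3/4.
81*exp(3/10)/4000000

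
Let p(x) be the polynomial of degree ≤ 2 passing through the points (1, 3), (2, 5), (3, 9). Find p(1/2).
11/4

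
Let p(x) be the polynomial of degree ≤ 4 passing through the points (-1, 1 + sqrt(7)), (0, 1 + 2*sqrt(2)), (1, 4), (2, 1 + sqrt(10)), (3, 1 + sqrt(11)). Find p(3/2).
-5*sqrt(2)/16 - 5*sqrt(11)/128 + 3*sqrt(7)/128 + 15*sqrt(10)/32 + 199/64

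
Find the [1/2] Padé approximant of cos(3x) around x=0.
1/(9*x**2/2 + 1)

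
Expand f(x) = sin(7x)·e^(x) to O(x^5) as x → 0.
7*x + 7*x**2 - 161*x**3/3 - 56*x**4 + O(x**5)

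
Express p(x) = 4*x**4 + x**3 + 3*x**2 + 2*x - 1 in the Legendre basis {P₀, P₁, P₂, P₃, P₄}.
(4/5)P₀ + (13/5)P₁ + (30/7)P₂ + (2/5)P₃ + (32/35)P₄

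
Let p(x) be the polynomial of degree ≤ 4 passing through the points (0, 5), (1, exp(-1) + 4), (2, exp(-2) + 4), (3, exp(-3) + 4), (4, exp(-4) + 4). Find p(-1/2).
(-420*exp(3) - 180*e + 35 + 378*exp(2) + 827*exp(4))*exp(-4)/128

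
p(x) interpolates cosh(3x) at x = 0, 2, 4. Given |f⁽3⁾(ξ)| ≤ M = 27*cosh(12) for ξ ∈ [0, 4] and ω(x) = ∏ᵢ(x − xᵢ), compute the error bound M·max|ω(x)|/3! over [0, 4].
8*sqrt(3)*cosh(12)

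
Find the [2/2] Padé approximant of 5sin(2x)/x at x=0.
(10 - 14*x**2/3)/(x**2/5 + 1)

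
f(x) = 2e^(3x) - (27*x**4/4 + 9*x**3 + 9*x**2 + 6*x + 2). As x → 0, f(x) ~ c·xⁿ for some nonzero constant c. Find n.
5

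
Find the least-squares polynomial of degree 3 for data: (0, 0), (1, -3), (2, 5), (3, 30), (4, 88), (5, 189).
-13/63 + (-451/189)x + (-100/63)x² + (52/27)x³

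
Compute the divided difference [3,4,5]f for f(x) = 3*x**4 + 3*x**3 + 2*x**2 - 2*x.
329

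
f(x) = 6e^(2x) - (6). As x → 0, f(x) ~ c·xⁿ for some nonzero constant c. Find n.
1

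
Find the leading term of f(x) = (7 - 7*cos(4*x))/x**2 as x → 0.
56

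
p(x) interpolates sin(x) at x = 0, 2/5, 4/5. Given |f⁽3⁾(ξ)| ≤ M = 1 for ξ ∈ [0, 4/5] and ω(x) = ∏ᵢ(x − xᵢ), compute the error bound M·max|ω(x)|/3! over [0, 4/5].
8*sqrt(3)/3375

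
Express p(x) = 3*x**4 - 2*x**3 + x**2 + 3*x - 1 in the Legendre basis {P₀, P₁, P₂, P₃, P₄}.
(-1/15)P₀ + (9/5)P₁ + (50/21)P₂ + (-4/5)P₃ + (24/35)P₄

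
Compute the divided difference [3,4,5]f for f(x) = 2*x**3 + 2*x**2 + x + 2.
26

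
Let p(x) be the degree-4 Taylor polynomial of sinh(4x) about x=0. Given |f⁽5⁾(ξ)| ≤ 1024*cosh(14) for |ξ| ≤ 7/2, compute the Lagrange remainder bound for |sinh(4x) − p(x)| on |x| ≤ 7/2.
67228*cosh(14)/15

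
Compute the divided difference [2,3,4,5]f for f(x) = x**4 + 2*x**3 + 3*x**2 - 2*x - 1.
16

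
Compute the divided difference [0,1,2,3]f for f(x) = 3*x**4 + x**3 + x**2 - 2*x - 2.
19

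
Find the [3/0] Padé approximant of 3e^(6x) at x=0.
108*x**3 + 54*x**2 + 18*x + 3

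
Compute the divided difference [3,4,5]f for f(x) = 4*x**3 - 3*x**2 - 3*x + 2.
45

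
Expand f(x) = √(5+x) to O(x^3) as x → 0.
sqrt(5) + sqrt(5)*x/10 - sqrt(5)*x**2/200 + O(x**3)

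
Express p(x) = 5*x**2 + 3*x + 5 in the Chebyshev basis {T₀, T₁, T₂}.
(15/2)T₀ + (3)T₁ + (5/2)T₂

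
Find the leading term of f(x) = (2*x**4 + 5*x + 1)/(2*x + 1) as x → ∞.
x**3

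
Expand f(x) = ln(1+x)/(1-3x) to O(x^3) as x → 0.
x + 5*x**2/2 + O(x**3)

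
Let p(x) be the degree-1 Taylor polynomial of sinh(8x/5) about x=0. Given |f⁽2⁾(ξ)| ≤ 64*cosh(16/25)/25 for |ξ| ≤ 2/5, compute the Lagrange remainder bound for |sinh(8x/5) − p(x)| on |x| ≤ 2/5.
128*cosh(16/25)/625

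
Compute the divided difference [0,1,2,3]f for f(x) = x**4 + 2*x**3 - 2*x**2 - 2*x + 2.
8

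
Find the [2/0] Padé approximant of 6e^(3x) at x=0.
27*x**2 + 18*x + 6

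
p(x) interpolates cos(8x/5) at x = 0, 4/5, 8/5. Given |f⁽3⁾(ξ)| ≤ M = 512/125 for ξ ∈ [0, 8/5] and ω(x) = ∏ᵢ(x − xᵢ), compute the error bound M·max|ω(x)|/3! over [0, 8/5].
32768*sqrt(3)/421875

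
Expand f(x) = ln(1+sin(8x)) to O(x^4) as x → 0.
8*x - 32*x**2 + 256*x**3/3 + O(x**4)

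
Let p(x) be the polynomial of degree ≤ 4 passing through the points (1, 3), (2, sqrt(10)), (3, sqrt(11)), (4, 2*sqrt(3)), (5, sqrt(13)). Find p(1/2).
-105*sqrt(10)/32 - 45*sqrt(3)/16 + 35*sqrt(13)/128 + 945/128 + 189*sqrt(11)/64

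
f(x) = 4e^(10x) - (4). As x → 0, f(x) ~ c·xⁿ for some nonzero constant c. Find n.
1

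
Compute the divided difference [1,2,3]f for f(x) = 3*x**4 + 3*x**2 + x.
78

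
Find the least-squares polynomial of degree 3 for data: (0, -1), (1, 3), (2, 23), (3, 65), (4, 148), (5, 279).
-143/126 + (1481/756)x + (97/126)x² + (217/108)x³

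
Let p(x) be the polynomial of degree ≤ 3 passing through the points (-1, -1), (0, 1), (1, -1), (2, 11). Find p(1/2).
-5/8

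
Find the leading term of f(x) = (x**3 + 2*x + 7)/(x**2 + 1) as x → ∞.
x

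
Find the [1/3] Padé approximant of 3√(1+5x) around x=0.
(105*x/8 + 3)/(125*x**3/64 - 25*x**2/16 + 15*x/8 + 1)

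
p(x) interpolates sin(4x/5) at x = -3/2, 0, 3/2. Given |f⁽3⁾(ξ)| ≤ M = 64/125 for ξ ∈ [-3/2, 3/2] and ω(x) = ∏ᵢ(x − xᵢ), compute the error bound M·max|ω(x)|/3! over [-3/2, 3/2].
8*sqrt(3)/125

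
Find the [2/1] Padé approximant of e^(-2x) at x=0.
(2*x**2/3 - 4*x/3 + 1)/(2*x/3 + 1)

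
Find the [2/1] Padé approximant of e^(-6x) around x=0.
(6*x**2 - 4*x + 1)/(2*x + 1)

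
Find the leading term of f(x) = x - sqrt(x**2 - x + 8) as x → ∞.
1/2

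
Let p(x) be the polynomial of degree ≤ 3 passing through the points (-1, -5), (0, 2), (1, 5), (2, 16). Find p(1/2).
13/4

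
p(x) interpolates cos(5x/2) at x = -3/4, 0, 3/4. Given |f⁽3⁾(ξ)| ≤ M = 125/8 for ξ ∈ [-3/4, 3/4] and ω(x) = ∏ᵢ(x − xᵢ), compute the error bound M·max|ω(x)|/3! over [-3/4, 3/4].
125*sqrt(3)/512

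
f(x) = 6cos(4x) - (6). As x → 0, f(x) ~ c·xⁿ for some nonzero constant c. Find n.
2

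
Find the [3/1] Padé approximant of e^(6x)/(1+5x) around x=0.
(1746*x**3/29 + 576*x**2/29 + 228*x/29 + 1)/(199*x/29 + 1)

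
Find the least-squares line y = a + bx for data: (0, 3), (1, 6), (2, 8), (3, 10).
a = 33/10, b = 23/10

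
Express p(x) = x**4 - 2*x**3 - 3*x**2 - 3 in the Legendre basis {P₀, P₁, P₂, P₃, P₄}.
(-19/5)P₀ + (-6/5)P₁ + (-10/7)P₂ + (-4/5)P₃ + (8/35)P₄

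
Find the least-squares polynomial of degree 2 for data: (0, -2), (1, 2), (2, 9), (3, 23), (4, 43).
-57/35 + (-3/70)x + (39/14)x²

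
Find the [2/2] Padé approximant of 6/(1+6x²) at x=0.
6/(6*x**2 + 1)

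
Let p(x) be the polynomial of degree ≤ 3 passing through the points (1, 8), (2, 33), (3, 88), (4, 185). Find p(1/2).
3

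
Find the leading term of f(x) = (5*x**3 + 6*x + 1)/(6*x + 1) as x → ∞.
5*x**2/6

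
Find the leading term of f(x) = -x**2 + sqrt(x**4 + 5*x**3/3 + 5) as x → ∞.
5*x/6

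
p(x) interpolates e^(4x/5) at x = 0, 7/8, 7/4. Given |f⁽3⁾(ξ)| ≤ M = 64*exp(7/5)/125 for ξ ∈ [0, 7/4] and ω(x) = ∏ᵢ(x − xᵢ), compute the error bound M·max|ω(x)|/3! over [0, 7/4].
343*sqrt(3)*exp(7/5)/27000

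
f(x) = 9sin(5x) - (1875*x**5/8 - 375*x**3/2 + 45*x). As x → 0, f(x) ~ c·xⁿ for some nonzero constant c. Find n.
7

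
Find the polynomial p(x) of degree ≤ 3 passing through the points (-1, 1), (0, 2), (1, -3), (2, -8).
x**3 - 3*x**2 - 3*x + 2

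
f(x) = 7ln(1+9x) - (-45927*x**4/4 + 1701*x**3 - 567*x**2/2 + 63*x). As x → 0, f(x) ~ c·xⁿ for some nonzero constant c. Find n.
5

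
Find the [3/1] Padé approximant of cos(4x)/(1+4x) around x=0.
(8*x**3/3 - 28*x**2/3 + x/3 + 1)/(13*x/3 + 1)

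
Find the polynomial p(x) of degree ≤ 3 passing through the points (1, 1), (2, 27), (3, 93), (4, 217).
3*x**3 + 2*x**2 - x - 3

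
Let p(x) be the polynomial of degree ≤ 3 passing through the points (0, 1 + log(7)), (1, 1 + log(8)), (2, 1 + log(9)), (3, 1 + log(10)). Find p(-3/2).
1 + log(5064403678929*2**(3/8)*3**(7/8)*5**(13/16)*7**(9/16)/34359738368000)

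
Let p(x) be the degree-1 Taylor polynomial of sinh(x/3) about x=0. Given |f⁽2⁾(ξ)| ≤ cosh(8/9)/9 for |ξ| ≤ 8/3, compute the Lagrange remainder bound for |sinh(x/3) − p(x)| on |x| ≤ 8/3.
32*cosh(8/9)/81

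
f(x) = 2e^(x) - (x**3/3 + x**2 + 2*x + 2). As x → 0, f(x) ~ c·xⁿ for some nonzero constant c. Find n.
4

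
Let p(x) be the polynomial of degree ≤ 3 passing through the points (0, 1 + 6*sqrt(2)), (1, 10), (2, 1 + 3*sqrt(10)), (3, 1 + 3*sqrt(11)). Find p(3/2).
-3*sqrt(11)/16 - 3*sqrt(2)/8 + 27*sqrt(10)/16 + 97/16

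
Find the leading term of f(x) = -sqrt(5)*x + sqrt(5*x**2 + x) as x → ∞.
sqrt(5)/10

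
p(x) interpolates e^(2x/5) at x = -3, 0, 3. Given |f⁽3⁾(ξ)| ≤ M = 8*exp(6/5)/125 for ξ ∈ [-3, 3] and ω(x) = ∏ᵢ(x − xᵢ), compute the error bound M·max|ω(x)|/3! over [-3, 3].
8*sqrt(3)*exp(6/5)/125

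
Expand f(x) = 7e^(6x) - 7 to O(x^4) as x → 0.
42*x + 126*x**2 + 252*x**3 + O(x**4)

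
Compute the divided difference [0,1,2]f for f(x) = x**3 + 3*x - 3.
3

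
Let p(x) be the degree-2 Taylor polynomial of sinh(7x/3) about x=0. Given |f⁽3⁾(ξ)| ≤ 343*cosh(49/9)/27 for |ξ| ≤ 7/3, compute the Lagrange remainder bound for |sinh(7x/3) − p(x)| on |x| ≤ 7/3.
117649*cosh(49/9)/4374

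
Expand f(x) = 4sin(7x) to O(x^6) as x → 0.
28*x - 686*x**3/3 + 16807*x**5/30 + O(x**6)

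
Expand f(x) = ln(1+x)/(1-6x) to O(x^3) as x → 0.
x + 11*x**2/2 + O(x**3)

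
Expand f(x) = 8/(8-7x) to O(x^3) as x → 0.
1 + 7*x/8 + 49*x**2/64 + O(x**3)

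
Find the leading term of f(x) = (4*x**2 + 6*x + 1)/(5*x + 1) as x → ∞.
4*x/5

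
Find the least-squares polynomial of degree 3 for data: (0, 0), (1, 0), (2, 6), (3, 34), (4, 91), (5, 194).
5/126 + (115/756)x + (-158/63)x² + (221/108)x³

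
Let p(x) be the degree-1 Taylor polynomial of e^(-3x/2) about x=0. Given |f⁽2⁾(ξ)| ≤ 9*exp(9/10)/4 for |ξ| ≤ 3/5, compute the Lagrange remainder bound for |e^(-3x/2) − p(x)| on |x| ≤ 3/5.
81*exp(9/10)/200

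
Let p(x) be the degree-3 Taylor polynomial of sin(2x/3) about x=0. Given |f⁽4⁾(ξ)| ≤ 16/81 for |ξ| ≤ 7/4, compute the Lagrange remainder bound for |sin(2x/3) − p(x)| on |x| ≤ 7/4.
2401/31104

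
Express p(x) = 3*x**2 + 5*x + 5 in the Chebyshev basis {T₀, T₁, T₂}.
(13/2)T₀ + (5)T₁ + (3/2)T₂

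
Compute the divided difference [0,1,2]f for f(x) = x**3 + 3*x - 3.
3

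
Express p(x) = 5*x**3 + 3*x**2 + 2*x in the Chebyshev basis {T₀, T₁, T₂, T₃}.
(3/2)T₀ + (23/4)T₁ + (3/2)T₂ + (5/4)T₃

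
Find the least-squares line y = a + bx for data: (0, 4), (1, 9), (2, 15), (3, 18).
a = 43/10, b = 24/5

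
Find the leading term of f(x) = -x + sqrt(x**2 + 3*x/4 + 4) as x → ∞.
3/8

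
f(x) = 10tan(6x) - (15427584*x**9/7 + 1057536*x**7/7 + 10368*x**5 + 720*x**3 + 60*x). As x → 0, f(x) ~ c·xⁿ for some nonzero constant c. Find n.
11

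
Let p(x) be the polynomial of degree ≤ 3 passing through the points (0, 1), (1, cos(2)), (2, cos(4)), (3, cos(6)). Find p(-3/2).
135*cos(4)/16 - 35*cos(6)/16 - 189*cos(2)/16 + 105/16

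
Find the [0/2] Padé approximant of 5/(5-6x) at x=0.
1/(1 - 6*x/5)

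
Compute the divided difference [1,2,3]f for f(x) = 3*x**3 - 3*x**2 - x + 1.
15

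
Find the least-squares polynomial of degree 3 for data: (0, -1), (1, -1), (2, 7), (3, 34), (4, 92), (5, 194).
-15/14 + (17/28)x + (-65/28)x² + (2)x³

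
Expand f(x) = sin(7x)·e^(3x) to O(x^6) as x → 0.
7*x + 21*x**2 - 77*x**3/3 - 140*x**4 - 2807*x**5/30 + O(x**6)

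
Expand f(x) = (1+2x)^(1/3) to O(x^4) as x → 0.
1 + 2*x/3 - 4*x**2/9 + 40*x**3/81 + O(x**4)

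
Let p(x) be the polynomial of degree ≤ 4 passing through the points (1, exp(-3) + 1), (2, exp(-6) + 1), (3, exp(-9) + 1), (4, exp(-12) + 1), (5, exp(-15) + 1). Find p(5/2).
(-5*exp(12) - 20*exp(3) + 3 + 90*exp(6) + 60*exp(9) + 128*exp(15))*exp(-15)/128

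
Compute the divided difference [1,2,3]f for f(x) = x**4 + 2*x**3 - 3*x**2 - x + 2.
34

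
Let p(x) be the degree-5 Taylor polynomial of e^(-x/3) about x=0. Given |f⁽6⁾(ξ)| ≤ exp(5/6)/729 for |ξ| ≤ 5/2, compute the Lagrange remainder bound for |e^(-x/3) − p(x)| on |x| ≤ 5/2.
3125*exp(5/6)/6718464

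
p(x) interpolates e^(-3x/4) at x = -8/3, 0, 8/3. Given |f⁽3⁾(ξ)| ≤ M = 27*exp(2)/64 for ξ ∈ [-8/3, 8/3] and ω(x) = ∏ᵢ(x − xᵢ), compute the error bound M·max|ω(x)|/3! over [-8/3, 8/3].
8*sqrt(3)*exp(2)/27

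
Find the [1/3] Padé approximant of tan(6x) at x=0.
6*x/(1 - 12*x**2)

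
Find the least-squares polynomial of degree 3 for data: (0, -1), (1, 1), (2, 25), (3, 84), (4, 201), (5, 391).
-8/7 + (-17/14)x + (13/14)x² + (3)x³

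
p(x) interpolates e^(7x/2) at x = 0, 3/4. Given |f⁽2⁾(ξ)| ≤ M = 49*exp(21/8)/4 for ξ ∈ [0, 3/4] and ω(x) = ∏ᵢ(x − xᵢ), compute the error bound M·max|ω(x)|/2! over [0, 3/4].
441*exp(21/8)/512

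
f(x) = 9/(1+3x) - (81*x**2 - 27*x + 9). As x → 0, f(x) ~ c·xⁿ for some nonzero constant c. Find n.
3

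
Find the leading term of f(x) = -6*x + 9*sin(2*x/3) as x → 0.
-4*x**3/9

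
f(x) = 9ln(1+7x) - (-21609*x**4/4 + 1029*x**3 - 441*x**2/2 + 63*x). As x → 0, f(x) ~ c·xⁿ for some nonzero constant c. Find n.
5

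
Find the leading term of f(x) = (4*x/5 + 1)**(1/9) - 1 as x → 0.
4*x/45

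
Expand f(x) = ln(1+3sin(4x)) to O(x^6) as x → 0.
12*x - 72*x**2 + 544*x**3 - 4800*x**4 + 45184*x**5 + O(x**6)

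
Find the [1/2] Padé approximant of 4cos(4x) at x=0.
4/(8*x**2 + 1)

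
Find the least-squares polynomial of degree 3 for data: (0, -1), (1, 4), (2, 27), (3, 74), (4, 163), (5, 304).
-11/9 + (505/189)x + (82/63)x² + (56/27)x³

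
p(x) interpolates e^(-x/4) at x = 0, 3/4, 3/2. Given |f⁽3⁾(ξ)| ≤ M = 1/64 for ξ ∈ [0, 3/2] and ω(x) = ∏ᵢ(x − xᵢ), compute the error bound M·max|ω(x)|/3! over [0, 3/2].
sqrt(3)/4096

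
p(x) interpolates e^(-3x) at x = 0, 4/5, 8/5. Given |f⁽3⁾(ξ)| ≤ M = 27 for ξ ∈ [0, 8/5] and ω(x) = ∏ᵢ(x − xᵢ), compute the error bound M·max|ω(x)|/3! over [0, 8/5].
64*sqrt(3)/125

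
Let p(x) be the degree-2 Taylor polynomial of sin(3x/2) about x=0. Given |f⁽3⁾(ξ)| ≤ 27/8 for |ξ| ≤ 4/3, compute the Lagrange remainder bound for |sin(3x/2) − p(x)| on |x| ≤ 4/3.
4/3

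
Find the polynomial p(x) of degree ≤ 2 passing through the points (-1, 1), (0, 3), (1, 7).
x**2 + 3*x + 3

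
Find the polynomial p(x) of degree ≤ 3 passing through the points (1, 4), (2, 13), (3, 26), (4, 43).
2*x**2 + 3*x - 1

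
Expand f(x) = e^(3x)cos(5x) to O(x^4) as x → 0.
1 + 3*x - 8*x**2 - 33*x**3 + O(x**4)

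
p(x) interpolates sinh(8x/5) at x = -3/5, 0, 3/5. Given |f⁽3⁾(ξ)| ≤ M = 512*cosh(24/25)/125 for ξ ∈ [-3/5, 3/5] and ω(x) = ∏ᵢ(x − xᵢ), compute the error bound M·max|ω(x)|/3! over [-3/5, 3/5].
512*sqrt(3)*cosh(24/25)/15625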